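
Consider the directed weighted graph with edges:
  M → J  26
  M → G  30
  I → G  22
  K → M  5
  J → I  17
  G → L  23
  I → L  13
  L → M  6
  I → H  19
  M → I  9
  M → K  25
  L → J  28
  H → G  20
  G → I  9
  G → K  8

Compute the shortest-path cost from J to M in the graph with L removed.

Paths from J to M avoiding L:
J→I→H→G→K→M: 17 + 19 + 20 + 8 + 5 = 69
J→I→G→K→M: 17 + 22 + 8 + 5 = 52
The minimum is 52.

52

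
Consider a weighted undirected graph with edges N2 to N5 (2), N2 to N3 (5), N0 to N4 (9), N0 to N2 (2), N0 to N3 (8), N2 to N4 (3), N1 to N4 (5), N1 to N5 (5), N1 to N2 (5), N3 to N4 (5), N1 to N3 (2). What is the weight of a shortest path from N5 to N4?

5

Checking several routes:
N5 - N1 - N3 - N4: 5 + 2 + 5 = 12
N5 - N2 - N0 - N4: 2 + 2 + 9 = 13
N5 - N2 - N4: 2 + 3 = 5
N5 - N2 - N3 - N4: 2 + 5 + 5 = 12
N5 - N1 - N4: 5 + 5 = 10
N5 - N2 - N1 - N4: 2 + 5 + 5 = 12
Best route has total 5.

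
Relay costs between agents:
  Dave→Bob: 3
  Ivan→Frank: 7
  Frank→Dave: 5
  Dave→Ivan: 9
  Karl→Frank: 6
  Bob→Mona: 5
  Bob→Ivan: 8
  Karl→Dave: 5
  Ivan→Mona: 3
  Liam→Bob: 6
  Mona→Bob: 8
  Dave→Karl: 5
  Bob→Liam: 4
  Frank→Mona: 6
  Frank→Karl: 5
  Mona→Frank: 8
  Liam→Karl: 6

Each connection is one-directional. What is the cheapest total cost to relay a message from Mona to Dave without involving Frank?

Paths from Mona to Dave avoiding Frank:
Mona→Bob→Liam→Karl→Dave: 8 + 4 + 6 + 5 = 23
Best route has total 23.

23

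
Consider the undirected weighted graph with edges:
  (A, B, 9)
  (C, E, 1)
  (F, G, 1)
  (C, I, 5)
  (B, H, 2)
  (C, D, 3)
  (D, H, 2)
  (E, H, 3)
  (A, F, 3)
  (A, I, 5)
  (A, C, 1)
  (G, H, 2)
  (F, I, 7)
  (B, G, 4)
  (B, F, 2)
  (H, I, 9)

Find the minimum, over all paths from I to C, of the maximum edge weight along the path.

A few of the I→C routes:
I-C: max(5) = 5
I-A-F-G-B-H-E-C: max(5, 3, 1, 4, 2, 3, 1) = 5
I-A-F-G-H-D-C: max(5, 3, 1, 2, 2, 3) = 5
I-A-F-G-H-E-C: max(5, 3, 1, 2, 3, 1) = 5
I-A-F-G-B-H-D-C: max(5, 3, 1, 4, 2, 2, 3) = 5
I-A-F-B-G-H-D-C: max(5, 3, 2, 4, 2, 2, 3) = 5
The minimum achievable maximum is 5.

5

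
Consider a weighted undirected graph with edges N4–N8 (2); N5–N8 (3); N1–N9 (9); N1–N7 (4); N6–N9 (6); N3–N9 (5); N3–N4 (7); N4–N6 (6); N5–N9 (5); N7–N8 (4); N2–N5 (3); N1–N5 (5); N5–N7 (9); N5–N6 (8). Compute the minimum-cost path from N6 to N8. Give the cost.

Comparing a few candidate routes:
N6 - N4 - N8: 6 + 2 = 8
N6 - N5 - N8: 8 + 3 = 11
N6 - N9 - N5 - N8: 6 + 5 + 3 = 14
The minimum is 8.

8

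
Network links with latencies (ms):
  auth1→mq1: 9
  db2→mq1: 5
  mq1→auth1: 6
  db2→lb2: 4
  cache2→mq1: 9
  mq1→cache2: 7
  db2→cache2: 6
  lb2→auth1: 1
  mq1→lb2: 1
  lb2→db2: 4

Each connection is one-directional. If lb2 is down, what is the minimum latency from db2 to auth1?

11

Routes from db2 to auth1 avoiding lb2:
db2→mq1→auth1: 5 + 6 = 11
db2→cache2→mq1→auth1: 6 + 9 + 6 = 21
The minimum is 11 ms.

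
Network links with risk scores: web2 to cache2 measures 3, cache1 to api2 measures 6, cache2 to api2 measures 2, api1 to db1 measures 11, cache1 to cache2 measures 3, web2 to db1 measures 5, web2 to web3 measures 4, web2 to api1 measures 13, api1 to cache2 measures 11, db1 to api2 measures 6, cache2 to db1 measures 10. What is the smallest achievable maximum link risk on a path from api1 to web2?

11

Comparing a few candidate routes:
api1-db1-cache2-web2: max(11, 10, 3) = 11
api1-db1-api2-cache1-cache2-web2: max(11, 6, 6, 3, 3) = 11
api1-db1-web2: max(11, 5) = 11
Best route has worst link 11.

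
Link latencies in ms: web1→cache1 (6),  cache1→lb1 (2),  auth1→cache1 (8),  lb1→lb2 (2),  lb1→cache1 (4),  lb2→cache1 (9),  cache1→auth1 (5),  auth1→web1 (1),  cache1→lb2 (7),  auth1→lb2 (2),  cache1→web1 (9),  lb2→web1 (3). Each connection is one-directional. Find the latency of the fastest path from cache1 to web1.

Paths from cache1 to web1:
cache1→auth1→lb2→web1: 5 + 2 + 3 = 10
cache1→web1: 9
cache1→lb2→web1: 7 + 3 = 10
cache1→auth1→web1: 5 + 1 = 6
cache1→lb1→lb2→web1: 2 + 2 + 3 = 7
Best route has total 6 ms.

6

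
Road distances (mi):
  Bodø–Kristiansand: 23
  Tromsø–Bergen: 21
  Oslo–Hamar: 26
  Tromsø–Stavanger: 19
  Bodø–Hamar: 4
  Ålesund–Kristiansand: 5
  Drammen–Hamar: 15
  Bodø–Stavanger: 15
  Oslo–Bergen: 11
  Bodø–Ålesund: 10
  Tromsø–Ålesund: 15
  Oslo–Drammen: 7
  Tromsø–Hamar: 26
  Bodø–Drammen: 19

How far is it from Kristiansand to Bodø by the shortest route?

Some routes from Kristiansand to Bodø:
Kristiansand → Ålesund → Bodø: 5 + 10 = 15
Kristiansand → Bodø: 23
Kristiansand → Ålesund → Tromsø → Bergen → Oslo → Drammen → Bodø: 5 + 15 + 21 + 11 + 7 + 19 = 78
Kristiansand → Ålesund → Tromsø → Bergen → Oslo → Drammen → Hamar → Bodø: 5 + 15 + 21 + 11 + 7 + 15 + 4 = 78
Kristiansand → Ålesund → Tromsø → Stavanger → Bodø: 5 + 15 + 19 + 15 = 54
Kristiansand → Ålesund → Tromsø → Hamar → Bodø: 5 + 15 + 26 + 4 = 50
Best route has total 15 mi.

15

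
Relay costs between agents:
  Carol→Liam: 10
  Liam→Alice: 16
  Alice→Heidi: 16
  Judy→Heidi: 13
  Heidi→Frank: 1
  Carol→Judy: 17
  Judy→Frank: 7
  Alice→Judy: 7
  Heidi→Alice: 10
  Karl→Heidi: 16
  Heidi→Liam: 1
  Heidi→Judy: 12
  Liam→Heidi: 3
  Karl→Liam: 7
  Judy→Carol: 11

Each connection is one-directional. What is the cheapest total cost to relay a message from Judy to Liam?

14

Candidate routes:
Judy→Carol→Liam: 11 + 10 = 21
Judy→Heidi→Liam: 13 + 1 = 14
The minimum is 14.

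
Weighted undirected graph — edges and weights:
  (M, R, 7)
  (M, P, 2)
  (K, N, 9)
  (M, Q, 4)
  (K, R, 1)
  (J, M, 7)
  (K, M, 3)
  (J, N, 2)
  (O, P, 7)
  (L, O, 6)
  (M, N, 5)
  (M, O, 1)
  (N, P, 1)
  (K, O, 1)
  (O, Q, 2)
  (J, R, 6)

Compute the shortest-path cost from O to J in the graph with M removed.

8

Routes from O to J avoiding M:
O - K - N - J: 1 + 9 + 2 = 12
O - K - R - J: 1 + 1 + 6 = 8
O - P - N - J: 7 + 1 + 2 = 10
O - P - N - K - R - J: 7 + 1 + 9 + 1 + 6 = 24
Shortest: 8.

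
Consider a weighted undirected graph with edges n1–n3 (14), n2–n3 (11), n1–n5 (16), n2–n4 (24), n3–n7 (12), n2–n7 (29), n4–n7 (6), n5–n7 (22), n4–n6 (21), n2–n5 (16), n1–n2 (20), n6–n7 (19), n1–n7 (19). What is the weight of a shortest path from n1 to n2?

Some routes from n1 to n2:
n1→n2: 20
n1→n7→n3→n2: 19 + 12 + 11 = 42
n1→n3→n2: 14 + 11 = 25
n1→n5→n2: 16 + 16 = 32
n1→n7→n2: 19 + 29 = 48
The minimum is 20.

20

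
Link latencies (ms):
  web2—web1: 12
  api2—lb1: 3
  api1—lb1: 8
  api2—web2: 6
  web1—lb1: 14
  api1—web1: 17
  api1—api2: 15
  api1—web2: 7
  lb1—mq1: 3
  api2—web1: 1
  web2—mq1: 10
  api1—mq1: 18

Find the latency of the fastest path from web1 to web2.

A few of the web1→web2 routes:
web1 - api2 - web2: 1 + 6 = 7
web1 - api2 - api1 - web2: 1 + 15 + 7 = 23
web1 - web2: 12
web1 - api2 - lb1 - mq1 - web2: 1 + 3 + 3 + 10 = 17
web1 - api2 - lb1 - api1 - web2: 1 + 3 + 8 + 7 = 19
Shortest: 7 ms.

7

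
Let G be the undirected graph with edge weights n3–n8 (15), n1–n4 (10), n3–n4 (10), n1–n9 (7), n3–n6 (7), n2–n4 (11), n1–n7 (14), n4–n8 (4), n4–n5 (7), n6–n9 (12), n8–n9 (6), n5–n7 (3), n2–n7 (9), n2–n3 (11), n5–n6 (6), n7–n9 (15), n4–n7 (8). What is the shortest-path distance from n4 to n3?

Comparing a few candidate routes:
n4 -> n3: 10
n4 -> n2 -> n3: 11 + 11 = 22
n4 -> n5 -> n6 -> n3: 7 + 6 + 7 = 20
n4 -> n8 -> n3: 4 + 15 = 19
Shortest: 10.

10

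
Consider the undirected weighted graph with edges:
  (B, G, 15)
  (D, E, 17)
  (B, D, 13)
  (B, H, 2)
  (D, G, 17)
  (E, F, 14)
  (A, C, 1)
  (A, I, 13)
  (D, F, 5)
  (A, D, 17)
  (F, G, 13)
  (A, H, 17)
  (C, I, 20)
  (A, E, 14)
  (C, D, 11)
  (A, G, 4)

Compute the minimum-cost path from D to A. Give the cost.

12

Checking several routes:
D→C→A: 11 + 1 = 12
D→G→A: 17 + 4 = 21
D→F→G→A: 5 + 13 + 4 = 22
D→A: 17
D→E→A: 17 + 14 = 31
D→B→G→A: 13 + 15 + 4 = 32
Best route has total 12.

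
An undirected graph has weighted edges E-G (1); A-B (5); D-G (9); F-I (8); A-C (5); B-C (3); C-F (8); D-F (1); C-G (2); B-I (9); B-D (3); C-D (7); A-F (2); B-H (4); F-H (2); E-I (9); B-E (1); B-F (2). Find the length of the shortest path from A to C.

5

Comparing a few candidate routes:
A -> F -> D -> B -> C: 2 + 1 + 3 + 3 = 9
A -> B -> C: 5 + 3 = 8
A -> F -> B -> E -> G -> C: 2 + 2 + 1 + 1 + 2 = 8
A -> C: 5
A -> F -> B -> C: 2 + 2 + 3 = 7
The minimum is 5.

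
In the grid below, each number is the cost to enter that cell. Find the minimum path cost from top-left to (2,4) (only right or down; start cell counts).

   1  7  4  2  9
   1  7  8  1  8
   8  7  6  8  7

One optimal route is r0c0 r0c1 r0c2 r0c3 r1c3 r1c4 r2c4.
Its cost is 1 + 7 + 4 + 2 + 1 + 8 + 7 = 30.
For comparison, the top-then-right route costs 38.

30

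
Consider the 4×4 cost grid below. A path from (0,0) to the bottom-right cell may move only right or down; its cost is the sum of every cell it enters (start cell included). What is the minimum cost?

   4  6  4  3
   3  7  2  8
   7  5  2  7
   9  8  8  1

26

One optimal route is (0,0) (0,1) (0,2) (1,2) (2,2) (2,3) (3,3).
Its cost is 4 + 6 + 4 + 2 + 2 + 7 + 1 = 26.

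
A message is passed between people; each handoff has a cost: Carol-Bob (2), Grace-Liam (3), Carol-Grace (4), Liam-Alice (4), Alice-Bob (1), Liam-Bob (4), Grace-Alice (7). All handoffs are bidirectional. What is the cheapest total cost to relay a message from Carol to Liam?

6

A few of the Carol→Liam routes:
Carol-Grace-Liam: 4 + 3 = 7
Carol-Bob-Alice-Liam: 2 + 1 + 4 = 7
Carol-Bob-Liam: 2 + 4 = 6
Shortest: 6.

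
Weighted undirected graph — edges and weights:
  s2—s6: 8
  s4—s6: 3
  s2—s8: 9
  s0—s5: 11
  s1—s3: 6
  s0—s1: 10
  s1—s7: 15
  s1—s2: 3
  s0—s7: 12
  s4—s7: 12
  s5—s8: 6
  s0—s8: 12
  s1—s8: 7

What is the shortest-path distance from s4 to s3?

A few of the s4→s3 routes:
s4-s7-s0-s1-s3: 12 + 12 + 10 + 6 = 40
s4-s6-s2-s1-s3: 3 + 8 + 3 + 6 = 20
s4-s6-s2-s8-s1-s3: 3 + 8 + 9 + 7 + 6 = 33
s4-s7-s1-s3: 12 + 15 + 6 = 33
s4-s6-s2-s8-s0-s1-s3: 3 + 8 + 9 + 12 + 10 + 6 = 48
Shortest: 20.

20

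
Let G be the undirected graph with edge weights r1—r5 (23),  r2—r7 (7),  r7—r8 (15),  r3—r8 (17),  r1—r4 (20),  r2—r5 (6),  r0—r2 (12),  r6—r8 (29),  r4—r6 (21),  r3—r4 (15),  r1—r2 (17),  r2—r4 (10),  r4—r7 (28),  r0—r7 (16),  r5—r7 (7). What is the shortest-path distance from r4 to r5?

A few of the r4→r5 routes:
r4 -> r2 -> r7 -> r5: 10 + 7 + 7 = 24
r4 -> r2 -> r5: 10 + 6 = 16
r4 -> r1 -> r2 -> r5: 20 + 17 + 6 = 43
r4 -> r7 -> r2 -> r5: 28 + 7 + 6 = 41
r4 -> r7 -> r5: 28 + 7 = 35
The minimum is 16.

16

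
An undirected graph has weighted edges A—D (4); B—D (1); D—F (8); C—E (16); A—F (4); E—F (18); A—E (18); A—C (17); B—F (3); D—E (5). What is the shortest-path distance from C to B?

Some routes from C to B:
C-E-D-F-B: 16 + 5 + 8 + 3 = 32
C-A-F-D-B: 17 + 4 + 8 + 1 = 30
C-A-F-B: 17 + 4 + 3 = 24
C-E-D-A-F-B: 16 + 5 + 4 + 4 + 3 = 32
C-E-D-B: 16 + 5 + 1 = 22
C-A-D-B: 17 + 4 + 1 = 22
Best route has total 22.

22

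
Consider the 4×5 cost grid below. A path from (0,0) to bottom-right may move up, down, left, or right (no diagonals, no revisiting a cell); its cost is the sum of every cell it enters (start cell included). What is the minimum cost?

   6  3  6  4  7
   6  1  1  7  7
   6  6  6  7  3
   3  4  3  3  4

Take [0,0] → [0,1] → [1,1] → [1,2] → [2,2] → [3,2] → [3,3] → [3,4] for a total of 6 + 3 + 1 + 1 + 6 + 3 + 3 + 4 = 27.

27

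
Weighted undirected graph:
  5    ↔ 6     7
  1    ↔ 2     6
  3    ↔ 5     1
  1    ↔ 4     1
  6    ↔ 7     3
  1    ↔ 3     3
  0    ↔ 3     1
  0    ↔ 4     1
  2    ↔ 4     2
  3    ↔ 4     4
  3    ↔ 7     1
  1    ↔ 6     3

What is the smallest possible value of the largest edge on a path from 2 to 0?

Comparing a few candidate routes:
2-4-1-6-7-3-0: max(2, 1, 3, 3, 1, 1) = 3
2-4-1-3-0: max(2, 1, 3, 1) = 3
2-4-3-0: max(2, 4, 1) = 4
2-4-0: max(2, 1) = 2
Smallest bottleneck: 2.

2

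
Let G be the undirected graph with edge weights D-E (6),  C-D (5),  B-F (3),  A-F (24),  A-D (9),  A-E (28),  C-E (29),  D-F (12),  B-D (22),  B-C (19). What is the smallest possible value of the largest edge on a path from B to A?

Checking several routes:
B - F - D - A: max(3, 12, 9) = 12
B - C - D - A: max(19, 5, 9) = 19
B - C - D - F - A: max(19, 5, 12, 24) = 24
B - D - A: max(22, 9) = 22
B - F - A: max(3, 24) = 24
Smallest bottleneck: 12.

12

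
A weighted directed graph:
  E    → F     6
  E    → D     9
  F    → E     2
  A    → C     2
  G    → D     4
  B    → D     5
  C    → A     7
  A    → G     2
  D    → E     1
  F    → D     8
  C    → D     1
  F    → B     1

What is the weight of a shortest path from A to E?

Routes from A to E:
A -> C -> D -> E: 2 + 1 + 1 = 4
A -> G -> D -> E: 2 + 4 + 1 = 7
Shortest: 4.

4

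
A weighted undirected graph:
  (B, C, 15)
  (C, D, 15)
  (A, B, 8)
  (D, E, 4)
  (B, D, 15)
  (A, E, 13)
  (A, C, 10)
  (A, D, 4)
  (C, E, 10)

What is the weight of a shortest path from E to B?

Comparing a few candidate routes:
E - D - B: 4 + 15 = 19
E - C - A - B: 10 + 10 + 8 = 28
E - A - D - B: 13 + 4 + 15 = 32
E - D - A - B: 4 + 4 + 8 = 16
E - A - B: 13 + 8 = 21
E - C - B: 10 + 15 = 25
Shortest: 16.

16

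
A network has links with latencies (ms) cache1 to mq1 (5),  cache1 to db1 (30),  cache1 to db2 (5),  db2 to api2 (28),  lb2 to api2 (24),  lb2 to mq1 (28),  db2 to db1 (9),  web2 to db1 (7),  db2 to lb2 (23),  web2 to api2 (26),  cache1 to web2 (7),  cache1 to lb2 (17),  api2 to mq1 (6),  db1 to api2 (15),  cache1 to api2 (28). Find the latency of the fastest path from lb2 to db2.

Checking several routes:
lb2-cache1-web2-db1-db2: 17 + 7 + 7 + 9 = 40
lb2-api2-db1-db2: 24 + 15 + 9 = 48
lb2-db2: 23
lb2-cache1-db2: 17 + 5 = 22
lb2-api2-mq1-cache1-db2: 24 + 6 + 5 + 5 = 40
lb2-mq1-cache1-db2: 28 + 5 + 5 = 38
The minimum is 22 ms.

22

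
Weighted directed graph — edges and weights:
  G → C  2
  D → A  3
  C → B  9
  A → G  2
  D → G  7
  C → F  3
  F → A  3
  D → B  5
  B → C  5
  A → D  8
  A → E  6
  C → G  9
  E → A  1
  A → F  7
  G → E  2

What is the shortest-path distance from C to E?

10

Routes from C to E:
C → F → A → G → E: 3 + 3 + 2 + 2 = 10
C → G → E: 9 + 2 = 11
C → F → A → E: 3 + 3 + 6 = 12
C → F → A → D → G → E: 3 + 3 + 8 + 7 + 2 = 23
Best route has total 10.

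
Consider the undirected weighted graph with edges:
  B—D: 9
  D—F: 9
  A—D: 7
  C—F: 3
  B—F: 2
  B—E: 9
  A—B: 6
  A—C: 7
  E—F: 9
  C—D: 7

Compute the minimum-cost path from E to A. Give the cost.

15

Comparing a few candidate routes:
E→B→F→C→A: 9 + 2 + 3 + 7 = 21
E→B→A: 9 + 6 = 15
E→F→B→A: 9 + 2 + 6 = 17
E→F→C→A: 9 + 3 + 7 = 19
The minimum is 15.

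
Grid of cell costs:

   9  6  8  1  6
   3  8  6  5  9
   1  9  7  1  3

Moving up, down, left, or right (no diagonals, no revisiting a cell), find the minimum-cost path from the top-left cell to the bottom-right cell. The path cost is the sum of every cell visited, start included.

33

One optimal route is [0,0]→[0,1]→[0,2]→[0,3]→[1,3]→[2,3]→[2,4].
Its cost is 9 + 6 + 8 + 1 + 5 + 1 + 3 = 33.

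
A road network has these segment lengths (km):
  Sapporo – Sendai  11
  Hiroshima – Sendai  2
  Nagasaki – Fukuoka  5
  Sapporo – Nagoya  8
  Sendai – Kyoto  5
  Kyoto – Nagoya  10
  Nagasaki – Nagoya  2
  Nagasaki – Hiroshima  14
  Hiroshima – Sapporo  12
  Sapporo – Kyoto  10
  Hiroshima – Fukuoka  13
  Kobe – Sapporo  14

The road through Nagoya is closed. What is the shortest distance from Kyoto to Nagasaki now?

Comparing a few candidate routes:
Kyoto-Sapporo-Hiroshima-Nagasaki: 10 + 12 + 14 = 36
Kyoto-Sendai-Hiroshima-Fukuoka-Nagasaki: 5 + 2 + 13 + 5 = 25
Kyoto-Sapporo-Sendai-Hiroshima-Nagasaki: 10 + 11 + 2 + 14 = 37
Kyoto-Sendai-Hiroshima-Nagasaki: 5 + 2 + 14 = 21
The minimum is 21 km.

21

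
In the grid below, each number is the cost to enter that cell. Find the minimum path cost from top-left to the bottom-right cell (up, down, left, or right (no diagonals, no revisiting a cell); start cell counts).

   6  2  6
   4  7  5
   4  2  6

22

Path r0c0 r1c0 r2c0 r2c1 r2c2: 6 + 4 + 4 + 2 + 6 = 22.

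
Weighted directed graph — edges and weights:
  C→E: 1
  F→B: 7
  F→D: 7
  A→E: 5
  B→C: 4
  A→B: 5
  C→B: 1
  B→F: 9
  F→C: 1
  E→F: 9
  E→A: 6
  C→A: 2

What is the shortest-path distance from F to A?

3

Candidate routes:
F-C-E-A: 1 + 1 + 6 = 8
F-C-A: 1 + 2 = 3
F-B-C-A: 7 + 4 + 2 = 13
F-B-C-E-A: 7 + 4 + 1 + 6 = 18
The minimum is 3.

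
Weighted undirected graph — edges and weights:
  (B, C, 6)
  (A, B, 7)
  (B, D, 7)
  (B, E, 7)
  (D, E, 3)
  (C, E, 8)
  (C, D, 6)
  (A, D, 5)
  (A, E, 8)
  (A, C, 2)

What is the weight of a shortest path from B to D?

7

Some routes from B to D:
B → E → D: 7 + 3 = 10
B → D: 7
B → A → C → D: 7 + 2 + 6 = 15
B → C → A → D: 6 + 2 + 5 = 13
B → C → D: 6 + 6 = 12
B → A → D: 7 + 5 = 12
The minimum is 7.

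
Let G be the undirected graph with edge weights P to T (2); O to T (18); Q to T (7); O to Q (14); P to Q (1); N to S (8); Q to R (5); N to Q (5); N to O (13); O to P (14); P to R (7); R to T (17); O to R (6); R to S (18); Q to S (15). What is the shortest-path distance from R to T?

Checking several routes:
R -> P -> T: 7 + 2 = 9
R -> T: 17
R -> Q -> P -> T: 5 + 1 + 2 = 8
R -> Q -> T: 5 + 7 = 12
R -> O -> P -> T: 6 + 14 + 2 = 22
R -> P -> Q -> T: 7 + 1 + 7 = 15
The minimum is 8.

8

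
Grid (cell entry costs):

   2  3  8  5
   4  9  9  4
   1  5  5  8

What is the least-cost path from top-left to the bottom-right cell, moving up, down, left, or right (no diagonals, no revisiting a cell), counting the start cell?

25

Path r0c0 -> r1c0 -> r2c0 -> r2c1 -> r2c2 -> r2c3: 2 + 4 + 1 + 5 + 5 + 8 = 25.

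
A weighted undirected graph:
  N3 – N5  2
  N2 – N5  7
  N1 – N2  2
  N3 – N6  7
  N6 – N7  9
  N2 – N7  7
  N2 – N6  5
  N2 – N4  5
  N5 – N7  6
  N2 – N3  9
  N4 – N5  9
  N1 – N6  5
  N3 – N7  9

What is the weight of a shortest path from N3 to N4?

11

Some routes from N3 to N4:
N3 - N5 - N4: 2 + 9 = 11
N3 - N5 - N2 - N4: 2 + 7 + 5 = 14
N3 - N6 - N2 - N4: 7 + 5 + 5 = 17
N3 - N2 - N4: 9 + 5 = 14
Best route has total 11.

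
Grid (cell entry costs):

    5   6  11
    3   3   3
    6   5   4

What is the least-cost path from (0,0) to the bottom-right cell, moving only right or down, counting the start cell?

18

Best path: r0c0→r1c0→r1c1→r1c2→r2c2
Cost: 5 + 3 + 3 + 3 + 4 = 18
(Top row then right column would cost 29.)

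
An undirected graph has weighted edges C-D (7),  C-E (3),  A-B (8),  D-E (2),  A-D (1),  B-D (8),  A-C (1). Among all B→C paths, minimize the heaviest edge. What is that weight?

Checking several routes:
B - A - C: max(8, 1) = 8
B - A - D - C: max(8, 1, 7) = 8
B - A - D - E - C: max(8, 1, 2, 3) = 8
Best route has worst link 8.

8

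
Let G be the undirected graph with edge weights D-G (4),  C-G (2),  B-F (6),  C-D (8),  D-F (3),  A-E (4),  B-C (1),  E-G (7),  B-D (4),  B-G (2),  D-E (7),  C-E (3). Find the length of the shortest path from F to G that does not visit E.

A few of the F→G routes:
F-B-G: 6 + 2 = 8
F-B-C-G: 6 + 1 + 2 = 9
F-D-G: 3 + 4 = 7
F-D-B-G: 3 + 4 + 2 = 9
F-D-B-C-G: 3 + 4 + 1 + 2 = 10
The minimum is 7.

7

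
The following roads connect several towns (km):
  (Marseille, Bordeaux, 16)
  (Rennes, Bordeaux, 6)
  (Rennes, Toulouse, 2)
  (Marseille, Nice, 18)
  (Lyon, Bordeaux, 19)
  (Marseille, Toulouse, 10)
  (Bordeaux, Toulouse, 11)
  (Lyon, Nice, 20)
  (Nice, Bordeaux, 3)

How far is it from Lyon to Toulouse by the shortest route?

Some routes from Lyon to Toulouse:
Lyon - Bordeaux - Toulouse: 19 + 11 = 30
Lyon - Bordeaux - Rennes - Toulouse: 19 + 6 + 2 = 27
Lyon - Nice - Bordeaux - Rennes - Toulouse: 20 + 3 + 6 + 2 = 31
Lyon - Nice - Bordeaux - Toulouse: 20 + 3 + 11 = 34
Lyon - Nice - Marseille - Toulouse: 20 + 18 + 10 = 48
Lyon - Bordeaux - Marseille - Toulouse: 19 + 16 + 10 = 45
Best route has total 27 km.

27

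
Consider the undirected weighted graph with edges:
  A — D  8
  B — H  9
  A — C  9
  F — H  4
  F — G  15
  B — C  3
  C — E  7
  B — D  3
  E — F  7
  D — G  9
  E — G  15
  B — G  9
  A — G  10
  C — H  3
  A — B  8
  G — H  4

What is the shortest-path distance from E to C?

7

Comparing a few candidate routes:
E - C: 7
E - G - H - C: 15 + 4 + 3 = 22
E - F - H - B - C: 7 + 4 + 9 + 3 = 23
E - F - H - C: 7 + 4 + 3 = 14
E - F - H - G - B - C: 7 + 4 + 4 + 9 + 3 = 27
The minimum is 7.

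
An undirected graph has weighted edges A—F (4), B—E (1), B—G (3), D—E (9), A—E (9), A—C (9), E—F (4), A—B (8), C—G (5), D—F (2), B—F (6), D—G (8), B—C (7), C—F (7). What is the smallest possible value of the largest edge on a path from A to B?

4

Checking several routes:
A - F - E - B: max(4, 4, 1) = 4
A - F - C - G - B: max(4, 7, 5, 3) = 7
A - F - B: max(4, 6) = 6
A - F - C - B: max(4, 7, 7) = 7
Smallest bottleneck: 4.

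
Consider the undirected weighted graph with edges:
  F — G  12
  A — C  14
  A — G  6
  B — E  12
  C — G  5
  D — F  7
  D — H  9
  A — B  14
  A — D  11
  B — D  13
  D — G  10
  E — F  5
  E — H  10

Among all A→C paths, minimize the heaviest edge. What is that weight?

Checking several routes:
A → D → G → C: max(11, 10, 5) = 11
A → D → H → E → F → G → C: max(11, 9, 10, 5, 12, 5) = 12
A → G → C: max(6, 5) = 6
A → D → F → G → C: max(11, 7, 12, 5) = 12
Smallest bottleneck: 6.

6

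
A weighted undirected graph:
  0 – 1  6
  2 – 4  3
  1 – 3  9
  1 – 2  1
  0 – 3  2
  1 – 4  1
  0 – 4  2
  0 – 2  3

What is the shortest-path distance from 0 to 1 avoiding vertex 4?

Paths from 0 to 1 avoiding 4:
0 - 1: 6
0 - 2 - 1: 3 + 1 = 4
0 - 3 - 1: 2 + 9 = 11
Best route has total 4.

4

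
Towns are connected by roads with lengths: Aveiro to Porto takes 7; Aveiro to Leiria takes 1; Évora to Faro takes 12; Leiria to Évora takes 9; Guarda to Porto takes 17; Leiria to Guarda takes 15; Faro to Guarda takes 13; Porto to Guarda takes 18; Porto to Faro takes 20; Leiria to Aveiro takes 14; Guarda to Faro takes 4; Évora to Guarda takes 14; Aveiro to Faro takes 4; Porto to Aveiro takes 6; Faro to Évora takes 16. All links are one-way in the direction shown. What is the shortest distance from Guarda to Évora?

20

Candidate routes:
Guarda -> Porto -> Faro -> Évora: 17 + 20 + 16 = 53
Guarda -> Faro -> Évora: 4 + 16 = 20
Guarda -> Porto -> Aveiro -> Faro -> Évora: 17 + 6 + 4 + 16 = 43
Guarda -> Porto -> Aveiro -> Leiria -> Évora: 17 + 6 + 1 + 9 = 33
Best route has total 20.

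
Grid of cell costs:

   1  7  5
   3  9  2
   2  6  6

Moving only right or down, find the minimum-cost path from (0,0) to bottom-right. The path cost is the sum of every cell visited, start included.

18

Path [0,0] -> [1,0] -> [2,0] -> [2,1] -> [2,2]: 1 + 3 + 2 + 6 + 6 = 18.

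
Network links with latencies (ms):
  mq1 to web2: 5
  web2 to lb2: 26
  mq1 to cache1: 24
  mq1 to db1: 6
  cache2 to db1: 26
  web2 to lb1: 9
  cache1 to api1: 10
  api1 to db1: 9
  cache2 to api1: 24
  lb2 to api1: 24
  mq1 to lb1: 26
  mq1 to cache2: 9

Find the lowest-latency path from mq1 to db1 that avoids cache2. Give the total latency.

Some routes from mq1 to db1 avoiding cache2:
mq1→web2→lb2→api1→db1: 5 + 26 + 24 + 9 = 64
mq1→cache1→api1→db1: 24 + 10 + 9 = 43
mq1→db1: 6
The minimum is 6 ms.

6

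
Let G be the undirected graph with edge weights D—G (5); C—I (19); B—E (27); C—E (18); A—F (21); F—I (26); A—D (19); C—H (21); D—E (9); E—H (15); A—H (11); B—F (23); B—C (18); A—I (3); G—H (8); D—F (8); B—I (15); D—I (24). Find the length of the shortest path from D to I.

22

A few of the D→I routes:
D → F → I: 8 + 26 = 34
D → I: 24
D → A → I: 19 + 3 = 22
D → F → A → I: 8 + 21 + 3 = 32
D → E → H → A → I: 9 + 15 + 11 + 3 = 38
D → G → H → A → I: 5 + 8 + 11 + 3 = 27
Best route has total 22.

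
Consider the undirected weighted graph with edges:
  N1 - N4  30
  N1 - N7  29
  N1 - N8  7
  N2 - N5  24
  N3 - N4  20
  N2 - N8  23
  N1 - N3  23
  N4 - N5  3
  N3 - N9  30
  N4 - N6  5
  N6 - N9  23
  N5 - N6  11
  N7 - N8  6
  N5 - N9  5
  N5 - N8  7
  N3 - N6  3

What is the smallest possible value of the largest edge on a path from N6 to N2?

23

Comparing a few candidate routes:
N6 → N5 → N4 → N3 → N1 → N8 → N2: max(11, 3, 20, 23, 7, 23) = 23
N6 → N3 → N4 → N5 → N8 → N2: max(3, 20, 3, 7, 23) = 23
N6 → N5 → N8 → N2: max(11, 7, 23) = 23
N6 → N9 → N5 → N8 → N2: max(23, 5, 7, 23) = 23
N6 → N9 → N5 → N4 → N3 → N1 → N8 → N2: max(23, 5, 3, 20, 23, 7, 23) = 23
The minimum achievable maximum is 23.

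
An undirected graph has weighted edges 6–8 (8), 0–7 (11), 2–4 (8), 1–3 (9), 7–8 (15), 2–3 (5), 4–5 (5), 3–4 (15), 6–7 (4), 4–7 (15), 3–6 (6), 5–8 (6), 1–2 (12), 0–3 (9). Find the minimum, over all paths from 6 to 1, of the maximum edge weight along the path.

Some routes from 6 to 1:
6 -> 7 -> 0 -> 3 -> 1: max(4, 11, 9, 9) = 11
6 -> 8 -> 5 -> 4 -> 2 -> 3 -> 1: max(8, 6, 5, 8, 5, 9) = 9
6 -> 3 -> 2 -> 1: max(6, 5, 12) = 12
6 -> 8 -> 5 -> 4 -> 2 -> 1: max(8, 6, 5, 8, 12) = 12
6 -> 3 -> 1: max(6, 9) = 9
6 -> 7 -> 0 -> 3 -> 2 -> 1: max(4, 11, 9, 5, 12) = 12
Smallest bottleneck: 9.

9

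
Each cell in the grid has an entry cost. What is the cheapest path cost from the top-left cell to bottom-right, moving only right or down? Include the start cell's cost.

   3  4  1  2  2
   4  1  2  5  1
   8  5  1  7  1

14

Best path: [0,0]→[0,1]→[0,2]→[0,3]→[0,4]→[1,4]→[2,4]
Cost: 3 + 4 + 1 + 2 + 2 + 1 + 1 = 14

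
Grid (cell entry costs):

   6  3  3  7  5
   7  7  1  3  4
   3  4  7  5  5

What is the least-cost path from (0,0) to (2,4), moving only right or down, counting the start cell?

Best path: [0,0] [0,1] [0,2] [1,2] [1,3] [1,4] [2,4]
Cost: 6 + 3 + 3 + 1 + 3 + 4 + 5 = 25

25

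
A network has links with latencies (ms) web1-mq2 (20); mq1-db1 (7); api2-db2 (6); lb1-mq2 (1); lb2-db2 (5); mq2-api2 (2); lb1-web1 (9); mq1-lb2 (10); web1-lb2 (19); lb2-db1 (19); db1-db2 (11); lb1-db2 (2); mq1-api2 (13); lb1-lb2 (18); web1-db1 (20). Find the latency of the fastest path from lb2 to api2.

Some routes from lb2 to api2:
lb2 -> mq1 -> api2: 10 + 13 = 23
lb2 -> db2 -> lb1 -> mq2 -> api2: 5 + 2 + 1 + 2 = 10
lb2 -> lb1 -> mq2 -> api2: 18 + 1 + 2 = 21
lb2 -> db2 -> api2: 5 + 6 = 11
Best route has total 10 ms.

10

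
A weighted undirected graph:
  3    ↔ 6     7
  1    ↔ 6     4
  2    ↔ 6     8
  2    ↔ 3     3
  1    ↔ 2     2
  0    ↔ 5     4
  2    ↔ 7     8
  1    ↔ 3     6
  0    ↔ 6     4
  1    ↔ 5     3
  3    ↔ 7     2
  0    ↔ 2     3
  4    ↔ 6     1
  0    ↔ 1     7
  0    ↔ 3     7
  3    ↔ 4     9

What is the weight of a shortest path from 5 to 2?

Some routes from 5 to 2:
5 - 1 - 3 - 2: 3 + 6 + 3 = 12
5 - 1 - 2: 3 + 2 = 5
5 - 0 - 2: 4 + 3 = 7
Shortest: 5.

5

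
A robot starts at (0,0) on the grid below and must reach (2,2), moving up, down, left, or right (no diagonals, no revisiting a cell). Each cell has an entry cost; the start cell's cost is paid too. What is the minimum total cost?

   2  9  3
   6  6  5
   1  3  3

15

One optimal route is r0c0 -> r1c0 -> r2c0 -> r2c1 -> r2c2.
Its cost is 2 + 6 + 1 + 3 + 3 = 15.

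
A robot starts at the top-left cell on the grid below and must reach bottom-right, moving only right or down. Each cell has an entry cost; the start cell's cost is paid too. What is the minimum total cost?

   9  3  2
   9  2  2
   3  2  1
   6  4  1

Cheapest: (0,0)→(0,1)→(0,2)→(1,2)→(2,2)→(3,2)
  9 + 3 + 2 + 2 + 1 + 1 = 18

18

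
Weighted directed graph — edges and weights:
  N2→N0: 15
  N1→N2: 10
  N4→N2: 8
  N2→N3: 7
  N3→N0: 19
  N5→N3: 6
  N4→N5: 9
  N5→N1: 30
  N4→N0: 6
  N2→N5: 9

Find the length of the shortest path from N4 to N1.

Paths from N4 to N1:
N4 -> N5 -> N1: 9 + 30 = 39
N4 -> N2 -> N5 -> N1: 8 + 9 + 30 = 47
The minimum is 39.

39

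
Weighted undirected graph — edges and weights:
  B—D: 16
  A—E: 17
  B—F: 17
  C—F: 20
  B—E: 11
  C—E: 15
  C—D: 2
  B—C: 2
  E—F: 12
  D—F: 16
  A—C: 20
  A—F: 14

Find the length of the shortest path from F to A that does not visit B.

14

Some routes from F to A avoiding B:
F→E→A: 12 + 17 = 29
F→D→C→A: 16 + 2 + 20 = 38
F→A: 14
Shortest: 14.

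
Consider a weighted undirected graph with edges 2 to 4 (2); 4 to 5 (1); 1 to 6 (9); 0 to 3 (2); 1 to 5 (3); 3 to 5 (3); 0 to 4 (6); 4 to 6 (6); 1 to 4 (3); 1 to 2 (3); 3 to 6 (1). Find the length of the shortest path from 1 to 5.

3

Some routes from 1 to 5:
1 - 5: 3
1 - 4 - 6 - 3 - 5: 3 + 6 + 1 + 3 = 13
1 - 2 - 4 - 5: 3 + 2 + 1 = 6
1 - 6 - 3 - 5: 9 + 1 + 3 = 13
1 - 4 - 5: 3 + 1 = 4
Best route has total 3.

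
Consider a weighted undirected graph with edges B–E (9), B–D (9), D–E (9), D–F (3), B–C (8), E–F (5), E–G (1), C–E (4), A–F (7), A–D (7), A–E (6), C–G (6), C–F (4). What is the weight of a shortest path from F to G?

A few of the F→G routes:
F -> C -> E -> G: 4 + 4 + 1 = 9
F -> E -> G: 5 + 1 = 6
F -> C -> G: 4 + 6 = 10
Shortest: 6.

6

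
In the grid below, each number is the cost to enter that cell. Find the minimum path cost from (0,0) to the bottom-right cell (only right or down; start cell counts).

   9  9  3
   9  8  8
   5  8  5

34

Best path: (0,0) (0,1) (0,2) (1,2) (2,2)
Cost: 9 + 9 + 3 + 8 + 5 = 34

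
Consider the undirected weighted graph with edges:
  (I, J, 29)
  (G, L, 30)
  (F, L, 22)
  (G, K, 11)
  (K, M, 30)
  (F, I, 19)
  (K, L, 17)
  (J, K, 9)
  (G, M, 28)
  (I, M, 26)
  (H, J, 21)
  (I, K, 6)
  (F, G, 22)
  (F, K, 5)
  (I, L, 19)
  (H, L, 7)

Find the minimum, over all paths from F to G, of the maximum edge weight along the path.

Comparing a few candidate routes:
F → K → G: max(5, 11) = 11
F → L → H → J → K → G: max(22, 7, 21, 9, 11) = 22
F → I → L → K → G: max(19, 19, 17, 11) = 19
F → I → K → G: max(19, 6, 11) = 19
F → L → K → G: max(22, 17, 11) = 22
F → I → L → H → J → K → G: max(19, 19, 7, 21, 9, 11) = 21
Smallest bottleneck: 11.

11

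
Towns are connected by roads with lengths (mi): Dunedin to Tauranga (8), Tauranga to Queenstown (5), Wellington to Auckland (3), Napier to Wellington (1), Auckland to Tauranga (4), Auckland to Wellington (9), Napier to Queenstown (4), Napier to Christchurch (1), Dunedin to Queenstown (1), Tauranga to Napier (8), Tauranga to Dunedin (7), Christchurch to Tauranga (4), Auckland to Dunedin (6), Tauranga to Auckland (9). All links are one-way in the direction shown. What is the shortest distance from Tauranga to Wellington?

9

Routes from Tauranga to Wellington:
Tauranga -> Napier -> Wellington: 8 + 1 = 9
Tauranga -> Auckland -> Wellington: 9 + 9 = 18
The minimum is 9 mi.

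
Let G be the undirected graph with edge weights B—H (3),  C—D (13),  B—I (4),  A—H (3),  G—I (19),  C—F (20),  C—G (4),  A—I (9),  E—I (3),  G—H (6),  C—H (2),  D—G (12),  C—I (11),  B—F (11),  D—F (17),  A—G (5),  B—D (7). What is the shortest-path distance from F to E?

Some routes from F to E:
F→B→H→C→I→E: 11 + 3 + 2 + 11 + 3 = 30
F→B→H→A→I→E: 11 + 3 + 3 + 9 + 3 = 29
F→D→B→I→E: 17 + 7 + 4 + 3 = 31
F→B→I→E: 11 + 4 + 3 = 18
Best route has total 18.

18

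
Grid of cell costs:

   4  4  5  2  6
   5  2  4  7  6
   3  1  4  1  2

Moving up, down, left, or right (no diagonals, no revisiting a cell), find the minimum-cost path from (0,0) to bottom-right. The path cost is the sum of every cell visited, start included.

Cheapest: (0,0) -> (0,1) -> (1,1) -> (2,1) -> (2,2) -> (2,3) -> (2,4)
  4 + 4 + 2 + 1 + 4 + 1 + 2 = 18

18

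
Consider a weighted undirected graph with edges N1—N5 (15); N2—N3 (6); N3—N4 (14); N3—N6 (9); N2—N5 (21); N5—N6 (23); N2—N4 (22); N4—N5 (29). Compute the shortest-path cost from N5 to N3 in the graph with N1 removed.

27

Some routes from N5 to N3 avoiding N1:
N5 - N2 - N3: 21 + 6 = 27
N5 - N4 - N3: 29 + 14 = 43
N5 - N6 - N3: 23 + 9 = 32
Best route has total 27.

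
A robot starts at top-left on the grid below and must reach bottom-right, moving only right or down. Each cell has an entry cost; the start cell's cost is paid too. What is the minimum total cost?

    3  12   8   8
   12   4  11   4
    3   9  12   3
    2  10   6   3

39

One optimal route is r0c0 -> r1c0 -> r2c0 -> r3c0 -> r3c1 -> r3c2 -> r3c3.
Its cost is 3 + 12 + 3 + 2 + 10 + 6 + 3 = 39.
For comparison, the top-then-right route costs 41.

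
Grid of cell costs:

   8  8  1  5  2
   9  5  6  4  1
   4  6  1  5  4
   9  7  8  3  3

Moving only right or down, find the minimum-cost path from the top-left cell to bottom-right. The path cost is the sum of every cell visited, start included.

One optimal route is [0,0] → [0,1] → [0,2] → [0,3] → [0,4] → [1,4] → [2,4] → [3,4].
Its cost is 8 + 8 + 1 + 5 + 2 + 1 + 4 + 3 = 32.

32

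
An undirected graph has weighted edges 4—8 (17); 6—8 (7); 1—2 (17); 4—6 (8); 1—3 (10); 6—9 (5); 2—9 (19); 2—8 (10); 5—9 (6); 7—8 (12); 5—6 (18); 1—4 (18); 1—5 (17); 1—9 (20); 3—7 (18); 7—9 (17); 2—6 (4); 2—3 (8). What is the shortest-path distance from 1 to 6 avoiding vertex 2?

25

Some routes from 1 to 6 avoiding 2:
1-4-6: 18 + 8 = 26
1-5-9-6: 17 + 6 + 5 = 28
1-9-6: 20 + 5 = 25
The minimum is 25.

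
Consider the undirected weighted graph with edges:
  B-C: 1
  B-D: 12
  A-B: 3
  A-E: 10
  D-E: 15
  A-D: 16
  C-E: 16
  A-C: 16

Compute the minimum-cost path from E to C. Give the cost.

Some routes from E to C:
E → D → A → B → C: 15 + 16 + 3 + 1 = 35
E → A → D → B → C: 10 + 16 + 12 + 1 = 39
E → A → B → C: 10 + 3 + 1 = 14
E → D → B → C: 15 + 12 + 1 = 28
E → C: 16
E → A → C: 10 + 16 = 26
Shortest: 14.

14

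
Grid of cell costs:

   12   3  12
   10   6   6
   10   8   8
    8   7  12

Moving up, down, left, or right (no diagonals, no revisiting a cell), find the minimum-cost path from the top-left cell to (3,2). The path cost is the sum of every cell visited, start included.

47

Best path: [0,0] → [0,1] → [1,1] → [1,2] → [2,2] → [3,2]
Cost: 12 + 3 + 6 + 6 + 8 + 12 = 47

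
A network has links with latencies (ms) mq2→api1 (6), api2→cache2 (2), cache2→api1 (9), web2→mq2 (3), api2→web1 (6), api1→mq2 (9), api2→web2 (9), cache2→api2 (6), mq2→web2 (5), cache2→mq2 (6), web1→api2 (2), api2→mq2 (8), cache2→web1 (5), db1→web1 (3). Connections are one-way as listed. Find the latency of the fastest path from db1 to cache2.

Paths from db1 to cache2:
db1→web1→api2→cache2: 3 + 2 + 2 = 7
The minimum is 7 ms.

7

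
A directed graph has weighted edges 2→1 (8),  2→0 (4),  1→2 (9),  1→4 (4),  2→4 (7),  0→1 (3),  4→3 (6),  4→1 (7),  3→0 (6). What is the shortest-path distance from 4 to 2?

16

Routes from 4 to 2:
4 -> 3 -> 0 -> 1 -> 2: 6 + 6 + 3 + 9 = 24
4 -> 1 -> 2: 7 + 9 = 16
Best route has total 16.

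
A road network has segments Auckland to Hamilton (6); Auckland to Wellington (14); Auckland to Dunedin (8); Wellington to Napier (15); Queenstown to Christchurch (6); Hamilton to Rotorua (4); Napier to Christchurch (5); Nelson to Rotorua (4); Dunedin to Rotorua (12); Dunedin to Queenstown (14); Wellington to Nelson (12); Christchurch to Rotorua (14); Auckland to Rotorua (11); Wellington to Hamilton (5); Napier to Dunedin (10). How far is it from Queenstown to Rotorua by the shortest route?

Checking several routes:
Queenstown→Dunedin→Auckland→Rotorua: 14 + 8 + 11 = 33
Queenstown→Christchurch→Rotorua: 6 + 14 = 20
Queenstown→Dunedin→Rotorua: 14 + 12 = 26
Queenstown→Dunedin→Auckland→Hamilton→Rotorua: 14 + 8 + 6 + 4 = 32
Best route has total 20 km.

20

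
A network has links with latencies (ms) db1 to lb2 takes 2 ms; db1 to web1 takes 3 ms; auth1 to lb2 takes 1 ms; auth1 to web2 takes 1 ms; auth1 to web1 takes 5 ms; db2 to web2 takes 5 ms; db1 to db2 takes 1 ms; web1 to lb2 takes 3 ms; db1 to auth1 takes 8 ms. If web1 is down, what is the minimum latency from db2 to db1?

Candidate routes:
db2 - db1: 1
db2 - web2 - auth1 - db1: 5 + 1 + 8 = 14
db2 - web2 - auth1 - lb2 - db1: 5 + 1 + 1 + 2 = 9
Shortest: 1 ms.

1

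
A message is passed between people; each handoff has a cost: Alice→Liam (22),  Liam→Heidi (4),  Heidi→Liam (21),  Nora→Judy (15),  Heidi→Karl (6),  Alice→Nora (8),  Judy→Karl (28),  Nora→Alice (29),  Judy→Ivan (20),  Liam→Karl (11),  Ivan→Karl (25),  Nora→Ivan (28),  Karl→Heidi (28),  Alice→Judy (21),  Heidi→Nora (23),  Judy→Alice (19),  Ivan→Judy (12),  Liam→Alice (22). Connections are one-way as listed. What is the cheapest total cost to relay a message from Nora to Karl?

43

A few of the Nora→Karl routes:
Nora-Judy-Ivan-Karl: 15 + 20 + 25 = 60
Nora-Ivan-Karl: 28 + 25 = 53
Nora-Judy-Karl: 15 + 28 = 43
Shortest: 43.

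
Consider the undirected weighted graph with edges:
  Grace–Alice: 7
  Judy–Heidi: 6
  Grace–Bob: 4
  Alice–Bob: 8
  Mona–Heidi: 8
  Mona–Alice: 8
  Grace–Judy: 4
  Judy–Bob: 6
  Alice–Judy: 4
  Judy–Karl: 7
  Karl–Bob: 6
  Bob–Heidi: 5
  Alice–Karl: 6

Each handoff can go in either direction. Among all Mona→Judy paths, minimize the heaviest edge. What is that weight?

8

A few of the Mona→Judy routes:
Mona - Alice - Grace - Bob - Judy: max(8, 7, 4, 6) = 8
Mona - Alice - Bob - Judy: max(8, 8, 6) = 8
Mona - Alice - Bob - Heidi - Judy: max(8, 8, 5, 6) = 8
Mona - Alice - Bob - Karl - Judy: max(8, 8, 6, 7) = 8
Mona - Alice - Judy: max(8, 4) = 8
Mona - Alice - Bob - Grace - Judy: max(8, 8, 4, 4) = 8
Best route has worst link 8.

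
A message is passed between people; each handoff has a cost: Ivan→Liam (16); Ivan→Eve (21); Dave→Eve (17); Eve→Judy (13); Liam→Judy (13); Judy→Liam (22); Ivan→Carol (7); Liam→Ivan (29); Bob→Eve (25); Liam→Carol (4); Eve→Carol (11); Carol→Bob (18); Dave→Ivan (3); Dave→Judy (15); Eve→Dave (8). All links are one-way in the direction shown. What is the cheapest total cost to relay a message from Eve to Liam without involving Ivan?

Paths from Eve to Liam avoiding Ivan:
Eve -> Judy -> Liam: 13 + 22 = 35
Eve -> Dave -> Judy -> Liam: 8 + 15 + 22 = 45
Best route has total 35.

35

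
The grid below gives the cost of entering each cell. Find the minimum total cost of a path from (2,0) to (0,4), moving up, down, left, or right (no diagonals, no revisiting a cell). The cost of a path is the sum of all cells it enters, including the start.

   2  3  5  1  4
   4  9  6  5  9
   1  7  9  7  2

Cheapest: r2c0→r1c0→r0c0→r0c1→r0c2→r0c3→r0c4
  1 + 4 + 2 + 3 + 5 + 1 + 4 = 20

20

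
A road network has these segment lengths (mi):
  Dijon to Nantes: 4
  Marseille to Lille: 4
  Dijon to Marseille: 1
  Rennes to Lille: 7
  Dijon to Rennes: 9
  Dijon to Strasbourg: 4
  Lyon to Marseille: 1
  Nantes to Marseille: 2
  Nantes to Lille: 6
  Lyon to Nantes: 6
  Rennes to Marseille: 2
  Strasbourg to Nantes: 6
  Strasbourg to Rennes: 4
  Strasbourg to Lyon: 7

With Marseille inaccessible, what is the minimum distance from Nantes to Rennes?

10

Some routes from Nantes to Rennes avoiding Marseille:
Nantes-Dijon-Strasbourg-Rennes: 4 + 4 + 4 = 12
Nantes-Dijon-Rennes: 4 + 9 = 13
Nantes-Strasbourg-Rennes: 6 + 4 = 10
Best route has total 10 mi.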